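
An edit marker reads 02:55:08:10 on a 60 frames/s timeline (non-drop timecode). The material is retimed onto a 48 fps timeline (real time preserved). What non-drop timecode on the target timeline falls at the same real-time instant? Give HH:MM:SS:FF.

Source frame index: (2×3600 + 55×60 + 8) × 60 + 10 = 630490.
Real time: 630490 / (60) = 63049/6 s.
Target frame: (63049/6) × (48) = 504392.
At 48 labels/s: frame 504392 → 02:55:08:08.

02:55:08:08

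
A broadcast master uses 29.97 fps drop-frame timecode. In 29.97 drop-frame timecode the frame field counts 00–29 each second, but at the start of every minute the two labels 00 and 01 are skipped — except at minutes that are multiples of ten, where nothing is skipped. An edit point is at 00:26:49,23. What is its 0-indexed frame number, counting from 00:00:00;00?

Complete 10-minute blocks: 2, each 17982 frames → 35964.
Remaining 6 whole minutes in the current block: 1800 + 5 × 1798 = 10790 frames.
Within the current minute: 49 × 30 + 23 − 2 = 1491 (labels ;00/;01 skipped at this minute). Total = 35964 + 10790 + 1491 = 48245.

48245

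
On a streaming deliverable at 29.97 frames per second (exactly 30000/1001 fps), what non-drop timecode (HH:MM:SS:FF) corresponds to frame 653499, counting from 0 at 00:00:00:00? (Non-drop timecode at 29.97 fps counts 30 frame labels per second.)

653499 ÷ 30 = 21783 full seconds, remainder 9 frames.
21783 s = 6 h 3 min 3 s.
Timecode: 06:03:03:09.

06:03:03:09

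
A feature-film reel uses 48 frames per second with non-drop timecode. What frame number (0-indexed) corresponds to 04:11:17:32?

Total seconds to the label: (4 × 3600 + 11 × 60 + 17) = 15077.
Frame index = 15077 × 48 + 32 = 723728.

frame 723728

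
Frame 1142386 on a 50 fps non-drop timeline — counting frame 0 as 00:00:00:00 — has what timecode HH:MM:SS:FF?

1142386 ÷ 50 = 22847 full seconds, remainder 36 frames.
22847 s = 6 h 20 min 47 s.
Timecode: 06:20:47:36.

06:20:47:36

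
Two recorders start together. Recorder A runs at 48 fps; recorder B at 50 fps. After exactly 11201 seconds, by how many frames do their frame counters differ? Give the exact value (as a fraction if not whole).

A emits 48 × 11201 = 537648 frames; B emits 50 × 11201 = 560050.
Difference = 22402 frames; B is ahead of A.

22402 frames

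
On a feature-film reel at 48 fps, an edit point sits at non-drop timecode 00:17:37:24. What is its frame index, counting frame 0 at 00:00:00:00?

50760

Total seconds to the label: (0 × 3600 + 17 × 60 + 37) = 1057.
Frame index = 1057 × 48 + 24 = 50760.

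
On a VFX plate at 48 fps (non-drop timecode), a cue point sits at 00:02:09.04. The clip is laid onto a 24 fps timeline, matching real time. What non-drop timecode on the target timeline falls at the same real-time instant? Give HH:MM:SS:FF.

00:02:09:02

Source frame index: (0×3600 + 2×60 + 9) × 48 + 4 = 6196.
Real time: 6196 / (48) = 1549/12 s.
Target frame: (1549/12) × (24) = 3098.
At 24 labels/s: frame 3098 → 00:02:09:02.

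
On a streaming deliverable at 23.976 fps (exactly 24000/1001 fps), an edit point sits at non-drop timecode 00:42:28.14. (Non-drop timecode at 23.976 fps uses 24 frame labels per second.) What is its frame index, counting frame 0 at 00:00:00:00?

Total seconds to the label: (0 × 3600 + 42 × 60 + 28) = 2548.
Frame index = 2548 × 24 + 14 = 61166.

61166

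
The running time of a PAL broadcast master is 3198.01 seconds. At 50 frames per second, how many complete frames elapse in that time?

159900 frames

Frames = 3198.01 × 50 = 319801/2 ≈ 159900.5000.
Complete frames: 159900.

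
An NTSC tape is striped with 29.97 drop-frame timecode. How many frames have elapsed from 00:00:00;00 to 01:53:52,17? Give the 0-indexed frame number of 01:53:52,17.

204773

Complete 10-minute blocks: 11, each 17982 frames → 197802.
Remaining 3 whole minutes in the current block: 1800 + 2 × 1798 = 5396 frames.
Within the current minute: 52 × 30 + 17 − 2 = 1575 (labels ;00/;01 skipped at this minute). Total = 197802 + 5396 + 1575 = 204773.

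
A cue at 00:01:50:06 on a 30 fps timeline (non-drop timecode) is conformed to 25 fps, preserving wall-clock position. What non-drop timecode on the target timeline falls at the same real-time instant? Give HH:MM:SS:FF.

Source frame index: (0×3600 + 1×60 + 50) × 30 + 6 = 3306.
Real time: 3306 / (30) = 551/5 s.
Target frame: (551/5) × (25) = 2755.
At 25 labels/s: frame 2755 → 00:01:50:05.

00:01:50:05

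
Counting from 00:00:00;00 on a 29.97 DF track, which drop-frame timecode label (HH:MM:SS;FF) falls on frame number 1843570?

17:05:13;26

Each 10-minute DF block holds 10 × 60 × 30 − 9 × 2 = 17982 frames. 1843570 ÷ 17982 → 102 full blocks, remainder 9406.
Within the partial block the first minute is 1800 frames and each further minute 1798, so 5 further minute boundaries passed. Total skipped labels = 18 × 102 + 2 × 5 = 1846.
Non-drop label index = 1843570 + 1846 = 1845416; at 30 labels/s that is 17:05:13:26, i.e. DF 17:05:13;26.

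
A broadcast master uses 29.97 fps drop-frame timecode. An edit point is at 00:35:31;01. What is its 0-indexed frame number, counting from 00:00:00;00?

63867

Complete 10-minute blocks: 3, each 17982 frames → 53946.
Remaining 5 whole minutes in the current block: 1800 + 4 × 1798 = 8992 frames.
Within the current minute: 31 × 30 + 1 − 2 = 929 (labels ;00/;01 skipped at this minute). Total = 53946 + 8992 + 929 = 63867.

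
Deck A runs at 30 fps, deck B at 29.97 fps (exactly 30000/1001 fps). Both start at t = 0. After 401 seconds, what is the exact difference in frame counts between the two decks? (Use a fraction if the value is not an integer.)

A emits 30 × 401 = 12030 frames; B emits 30000/1001 × 401 = 12030000/1001.
Difference = 12030/1001 frames (≈ 12.0180); B is behind A.

12030/1001 frames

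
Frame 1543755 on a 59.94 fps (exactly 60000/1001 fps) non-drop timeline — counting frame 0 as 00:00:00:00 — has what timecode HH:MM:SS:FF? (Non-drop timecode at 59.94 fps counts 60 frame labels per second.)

1543755 ÷ 60 = 25729 full seconds, remainder 15 frames.
25729 s = 7 h 8 min 49 s.
Timecode: 07:08:49:15.

07:08:49:15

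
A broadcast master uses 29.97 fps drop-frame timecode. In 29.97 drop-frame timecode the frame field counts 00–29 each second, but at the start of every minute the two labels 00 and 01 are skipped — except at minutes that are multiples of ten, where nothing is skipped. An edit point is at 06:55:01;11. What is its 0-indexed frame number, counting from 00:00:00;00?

746293

As if non-drop at 30 labels/s: (6 × 3600 + 55 × 60 + 1) × 30 + 11 = 747041.
Minute boundaries passed: 415; those not divisible by 10: 415 − 41 = 374; dropped labels = 2 × 374 = 748.
Actual frame index = 747041 − 748 = 746293.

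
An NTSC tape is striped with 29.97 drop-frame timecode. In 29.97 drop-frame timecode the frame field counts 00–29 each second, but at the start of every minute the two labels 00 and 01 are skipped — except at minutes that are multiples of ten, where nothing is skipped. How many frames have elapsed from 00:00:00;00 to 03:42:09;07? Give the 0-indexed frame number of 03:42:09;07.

399477

Complete 10-minute blocks: 22, each 17982 frames → 395604.
Remaining 2 whole minutes in the current block: 1800 + 1 × 1798 = 3598 frames.
Within the current minute: 9 × 30 + 7 − 2 = 275 (labels ;00/;01 skipped at this minute). Total = 395604 + 3598 + 275 = 399477.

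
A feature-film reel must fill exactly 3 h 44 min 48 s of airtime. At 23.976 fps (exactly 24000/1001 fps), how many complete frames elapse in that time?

323388 frames

3 h 44 min 48 s = 13488 s.
Frames = 13488 × 24000/1001 = 323712000/1001 ≈ 323388.6114.
Complete frames: 323388.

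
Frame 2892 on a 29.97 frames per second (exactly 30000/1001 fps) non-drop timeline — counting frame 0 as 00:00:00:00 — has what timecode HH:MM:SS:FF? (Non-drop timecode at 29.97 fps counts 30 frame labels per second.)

00:01:36:12

2892 ÷ 30 = 96 full seconds, remainder 12 frames.
96 s = 0 h 1 min 36 s.
Timecode: 00:01:36:12.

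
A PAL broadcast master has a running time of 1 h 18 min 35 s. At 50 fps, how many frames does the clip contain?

1 h 18 min 35 s = 4715 s.
Frames = 4715 × 50 = 235750.

235750 frames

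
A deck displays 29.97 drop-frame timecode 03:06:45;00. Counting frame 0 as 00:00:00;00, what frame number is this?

As if non-drop at 30 labels/s: (3 × 3600 + 6 × 60 + 45) × 30 + 0 = 336150.
Minute boundaries passed: 186; those not divisible by 10: 186 − 18 = 168; dropped labels = 2 × 168 = 336.
Actual frame index = 336150 − 336 = 335814.

335814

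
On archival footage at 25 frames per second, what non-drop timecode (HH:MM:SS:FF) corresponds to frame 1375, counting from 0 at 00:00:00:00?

00:00:55:00

1375 ÷ 25 = 55 full seconds, remainder 0 frames.
55 s = 0 h 0 min 55 s.
Timecode: 00:00:55:00.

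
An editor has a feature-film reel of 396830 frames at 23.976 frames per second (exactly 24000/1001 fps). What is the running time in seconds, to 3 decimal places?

Running time = 396830 × 1001/24000 = 39722683/2400 s ≈ 16551.118 s.

16551.118 seconds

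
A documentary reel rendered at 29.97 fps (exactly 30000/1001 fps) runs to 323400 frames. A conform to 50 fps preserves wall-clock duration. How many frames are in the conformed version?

539539 frames

Target frames = source frames × (target rate / source rate) = 323400 × (50)/(30000/1001) = 323400 × 1001/600 = 539539.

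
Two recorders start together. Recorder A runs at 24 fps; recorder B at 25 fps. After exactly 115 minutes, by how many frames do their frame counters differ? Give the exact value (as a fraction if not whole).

6900 frames

115 min = 6900 s.
A emits 24 × 6900 = 165600 frames; B emits 25 × 6900 = 172500.
Difference = 6900 frames; B is ahead of A.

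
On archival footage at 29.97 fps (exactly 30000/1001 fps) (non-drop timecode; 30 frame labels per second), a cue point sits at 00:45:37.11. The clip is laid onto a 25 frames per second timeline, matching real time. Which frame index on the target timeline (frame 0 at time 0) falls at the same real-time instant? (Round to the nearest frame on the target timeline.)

frame 68503

Source frame index: (0×3600 + 45×60 + 37) × 30 + 11 = 82121.
Real time: 82121 / (30000/1001) = 82203121/30000 s.
Target frame: (82203121/30000) × (25) = 82203121/1200 ≈ 68502.601 → 68503.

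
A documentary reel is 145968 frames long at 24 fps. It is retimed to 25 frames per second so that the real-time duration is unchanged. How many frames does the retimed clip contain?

Target frames = source frames × (target rate / source rate) = 145968 × (25)/(24) = 145968 × 25/24 = 152050.

152050 frames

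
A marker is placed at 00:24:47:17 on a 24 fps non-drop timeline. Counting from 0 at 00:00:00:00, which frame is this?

35705

Total seconds to the label: (0 × 3600 + 24 × 60 + 47) = 1487.
Frame index = 1487 × 24 + 17 = 35705.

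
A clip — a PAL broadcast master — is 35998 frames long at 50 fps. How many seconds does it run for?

719.96 seconds

Running time = 35998 / (50) = 719.96 s.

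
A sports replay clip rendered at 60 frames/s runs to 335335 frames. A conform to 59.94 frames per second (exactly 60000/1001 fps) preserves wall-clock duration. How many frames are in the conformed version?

Target frames = source frames × (target rate / source rate) = 335335 × (60000/1001)/(60) = 335335 × 1000/1001 = 335000.

335000 frames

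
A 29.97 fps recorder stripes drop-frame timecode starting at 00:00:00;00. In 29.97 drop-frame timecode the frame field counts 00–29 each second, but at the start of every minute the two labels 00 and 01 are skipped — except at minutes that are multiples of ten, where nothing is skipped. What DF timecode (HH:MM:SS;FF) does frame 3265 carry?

Each 10-minute DF block holds 10 × 60 × 30 − 9 × 2 = 17982 frames. 3265 ÷ 17982 → 0 full blocks, remainder 3265.
Within the partial block the first minute is 1800 frames and each further minute 1798, so 1 further minute boundary passed. Total skipped labels = 18 × 0 + 2 × 1 = 2.
Non-drop label index = 3265 + 2 = 3267; at 30 labels/s that is 00:01:48:27, i.e. DF 00:01:48;27.

00:01:48;27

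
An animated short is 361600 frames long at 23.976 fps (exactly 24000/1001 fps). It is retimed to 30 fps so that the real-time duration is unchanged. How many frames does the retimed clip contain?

Target frames = source frames × (target rate / source rate) = 361600 × (30)/(24000/1001) = 361600 × 1001/800 = 452452.

452452 frames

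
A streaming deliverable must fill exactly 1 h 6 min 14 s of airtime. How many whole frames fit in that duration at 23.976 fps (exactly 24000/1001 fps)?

95280 frames

1 h 6 min 14 s = 3974 s.
Frames = 3974 × 24000/1001 = 95376000/1001 ≈ 95280.7193.
Complete frames: 95280.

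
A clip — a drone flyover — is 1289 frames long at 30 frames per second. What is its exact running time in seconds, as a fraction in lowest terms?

Running time = 1289 ÷ (30) = 1289 × 1/30 = 1289/30 s.

1289/30 seconds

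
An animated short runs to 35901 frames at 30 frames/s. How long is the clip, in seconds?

1196.7 seconds

Running time = 35901 / (30) = 1196.7 s.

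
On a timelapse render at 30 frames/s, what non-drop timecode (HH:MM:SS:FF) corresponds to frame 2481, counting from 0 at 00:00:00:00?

2481 ÷ 30 = 82 full seconds, remainder 21 frames.
82 s = 0 h 1 min 22 s.
Timecode: 00:01:22:21.

00:01:22:21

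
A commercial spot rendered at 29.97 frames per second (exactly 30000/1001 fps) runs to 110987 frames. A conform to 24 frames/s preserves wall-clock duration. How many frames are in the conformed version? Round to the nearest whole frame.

88878 frames

Frames at target rate = 110987 × (24) / (30000/1001) = 111097987/1250 ≈ 88878.390.
Nearest whole frame: 88878.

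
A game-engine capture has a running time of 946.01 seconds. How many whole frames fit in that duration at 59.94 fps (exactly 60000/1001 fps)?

56703 frames

Frames = 946.01 × 60000/1001 = 4366200/77 ≈ 56703.8961.
Complete frames: 56703.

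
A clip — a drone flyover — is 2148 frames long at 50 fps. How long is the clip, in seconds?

42.96 seconds

Running time = 2148 / (50) = 42.96 s.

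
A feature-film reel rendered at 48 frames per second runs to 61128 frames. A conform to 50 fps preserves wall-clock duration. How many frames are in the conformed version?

63675 frames

Target frames = source frames × (target rate / source rate) = 61128 × (50)/(48) = 61128 × 25/24 = 63675.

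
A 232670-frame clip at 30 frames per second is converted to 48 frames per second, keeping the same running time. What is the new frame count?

372272 frames

Target frames = source frames × (target rate / source rate) = 232670 × (48)/(30) = 232670 × 8/5 = 372272.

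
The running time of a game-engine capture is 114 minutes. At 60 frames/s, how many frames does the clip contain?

410400 frames

114 min = 6840 s.
Frames = 6840 × 60 = 410400.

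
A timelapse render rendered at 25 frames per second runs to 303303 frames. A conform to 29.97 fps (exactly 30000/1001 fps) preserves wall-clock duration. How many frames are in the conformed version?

363600 frames

Target frames = source frames × (target rate / source rate) = 303303 × (30000/1001)/(25) = 303303 × 1200/1001 = 363600.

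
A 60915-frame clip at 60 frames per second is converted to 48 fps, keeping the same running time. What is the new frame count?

Target frames = source frames × (target rate / source rate) = 60915 × (48)/(60) = 60915 × 4/5 = 48732.

48732 frames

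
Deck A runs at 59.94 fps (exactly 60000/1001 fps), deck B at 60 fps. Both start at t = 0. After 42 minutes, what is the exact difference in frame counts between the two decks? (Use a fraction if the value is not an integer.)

21600/143 frames

42 min = 2520 s.
A emits 60000/1001 × 2520 = 21600000/143 frames; B emits 60 × 2520 = 151200.
Difference = 21600/143 frames (≈ 151.0490); B is ahead of A.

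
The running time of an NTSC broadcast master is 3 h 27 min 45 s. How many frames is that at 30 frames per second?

3 h 27 min 45 s = 12465 s.
Frames = 12465 × 30 = 373950.

373950 frames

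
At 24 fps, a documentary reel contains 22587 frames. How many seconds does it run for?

Running time = 22587 / (24) = 941.125 s.

941.125 seconds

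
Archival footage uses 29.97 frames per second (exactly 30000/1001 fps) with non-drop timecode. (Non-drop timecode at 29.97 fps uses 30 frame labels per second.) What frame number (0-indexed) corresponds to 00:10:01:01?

18031

Total seconds to the label: (0 × 3600 + 10 × 60 + 1) = 601.
Frame index = 601 × 30 + 1 = 18031.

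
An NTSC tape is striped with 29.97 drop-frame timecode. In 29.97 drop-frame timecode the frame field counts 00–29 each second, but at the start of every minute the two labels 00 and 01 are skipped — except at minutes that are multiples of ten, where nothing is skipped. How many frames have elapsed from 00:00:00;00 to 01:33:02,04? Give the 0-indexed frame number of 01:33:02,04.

Complete 10-minute blocks: 9, each 17982 frames → 161838.
Remaining 3 whole minutes in the current block: 1800 + 2 × 1798 = 5396 frames.
Within the current minute: 2 × 30 + 4 − 2 = 62 (labels ;00/;01 skipped at this minute). Total = 161838 + 5396 + 62 = 167296.

167296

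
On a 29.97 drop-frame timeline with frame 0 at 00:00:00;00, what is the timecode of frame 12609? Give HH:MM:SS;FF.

00:07:00;23

Each 10-minute DF block holds 10 × 60 × 30 − 9 × 2 = 17982 frames. 12609 ÷ 17982 → 0 full blocks, remainder 12609.
Within the partial block the first minute is 1800 frames and each further minute 1798, so 7 further minute boundaries passed. Total skipped labels = 18 × 0 + 2 × 7 = 14.
Non-drop label index = 12609 + 14 = 12623; at 30 labels/s that is 00:07:00:23, i.e. DF 00:07:00;23.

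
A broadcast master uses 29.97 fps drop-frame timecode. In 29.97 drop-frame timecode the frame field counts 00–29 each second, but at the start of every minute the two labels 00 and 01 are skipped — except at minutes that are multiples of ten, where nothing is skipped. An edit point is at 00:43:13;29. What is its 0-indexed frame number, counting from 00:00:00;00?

As if non-drop at 30 labels/s: (0 × 3600 + 43 × 60 + 13) × 30 + 29 = 77819.
Minute boundaries passed: 43; those not divisible by 10: 43 − 4 = 39; dropped labels = 2 × 39 = 78.
Actual frame index = 77819 − 78 = 77741.

77741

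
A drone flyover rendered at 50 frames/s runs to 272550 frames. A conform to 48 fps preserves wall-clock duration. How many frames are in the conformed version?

261648 frames

Target frames = source frames × (target rate / source rate) = 272550 × (48)/(50) = 272550 × 24/25 = 261648.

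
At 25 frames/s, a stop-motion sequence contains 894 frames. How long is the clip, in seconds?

35.76 seconds

Running time = 894 / (25) = 35.76 s.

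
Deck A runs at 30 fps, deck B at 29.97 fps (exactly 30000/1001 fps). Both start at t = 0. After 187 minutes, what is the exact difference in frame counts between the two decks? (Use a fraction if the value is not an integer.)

30600/91 frames

187 min = 11220 s.
A emits 30 × 11220 = 336600 frames; B emits 30000/1001 × 11220 = 30600000/91.
Difference = 30600/91 frames (≈ 336.2637); B is behind A.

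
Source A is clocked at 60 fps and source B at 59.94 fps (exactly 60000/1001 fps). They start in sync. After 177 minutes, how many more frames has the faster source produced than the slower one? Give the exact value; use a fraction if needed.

177 min = 10620 s.
A emits 60 × 10620 = 637200 frames; B emits 60000/1001 × 10620 = 637200000/1001.
Difference = 637200/1001 frames (≈ 636.5634); B is behind A.

637200/1001 frames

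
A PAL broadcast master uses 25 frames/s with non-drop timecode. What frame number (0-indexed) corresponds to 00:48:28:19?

frame 72719

Total seconds to the label: (0 × 3600 + 48 × 60 + 28) = 2908.
Frame index = 2908 × 25 + 19 = 72719.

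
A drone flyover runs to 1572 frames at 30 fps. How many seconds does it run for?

52.4 seconds

Running time = 1572 / (30) = 52.4 s.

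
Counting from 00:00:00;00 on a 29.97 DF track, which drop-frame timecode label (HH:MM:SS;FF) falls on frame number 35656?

00:19:49;22

Ten DF minutes hold 17982 frames, so frame 35656 lies in block 1 (frames 17982–35963) with 17674 frames into that block.
The block's first minute is 1800 frames and the rest 1798 each; 17674 frames reaches minute 9, so 1 × 18 + 9 × 2 = 36 labels have been skipped so far.
Adding those back, label number 35656 + 36 = 35692 at 30 labels/s is 1189 s + 22 f = 0 h 19 min 49 s frame 22, i.e. 00:19:49;22.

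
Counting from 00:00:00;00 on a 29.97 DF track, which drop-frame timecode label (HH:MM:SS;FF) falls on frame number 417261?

Ten DF minutes hold 17982 frames, so frame 417261 lies in block 23 (frames 413586–431567) with 3675 frames into that block.
The block's first minute is 1800 frames and the rest 1798 each; 3675 frames reaches minute 2, so 23 × 18 + 2 × 2 = 418 labels have been skipped so far.
Adding those back, label number 417261 + 418 = 417679 at 30 labels/s is 13922 s + 19 f = 3 h 52 min 2 s frame 19, i.e. 03:52:02;19.

03:52:02;19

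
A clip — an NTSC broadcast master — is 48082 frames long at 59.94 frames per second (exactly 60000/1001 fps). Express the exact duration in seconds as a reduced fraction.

Running time = 48082 ÷ (60000/1001) = 48082 × 1001/60000 = 24065041/30000 s.

24065041/30000 seconds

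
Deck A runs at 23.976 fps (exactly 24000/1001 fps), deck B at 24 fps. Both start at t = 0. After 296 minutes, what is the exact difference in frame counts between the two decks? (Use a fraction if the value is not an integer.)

426240/1001 frames

296 min = 17760 s.
A emits 24000/1001 × 17760 = 426240000/1001 frames; B emits 24 × 17760 = 426240.
Difference = 426240/1001 frames (≈ 425.8142); B is ahead of A.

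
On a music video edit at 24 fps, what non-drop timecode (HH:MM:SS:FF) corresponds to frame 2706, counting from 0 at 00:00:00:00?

00:01:52:18

2706 ÷ 24 = 112 full seconds, remainder 18 frames.
112 s = 0 h 1 min 52 s.
Timecode: 00:01:52:18.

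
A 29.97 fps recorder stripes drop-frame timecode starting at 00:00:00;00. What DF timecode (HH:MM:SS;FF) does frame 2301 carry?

Ten DF minutes hold 17982 frames, so frame 2301 lies in block 0 (frames 0–17981) with 2301 frames into that block.
The block's first minute is 1800 frames and the rest 1798 each; 2301 frames reaches minute 1, so 0 × 18 + 1 × 2 = 2 labels have been skipped so far.
Adding those back, label number 2301 + 2 = 2303 at 30 labels/s is 76 s + 23 f = 0 h 1 min 16 s frame 23, i.e. 00:01:16;23.

00:01:16;23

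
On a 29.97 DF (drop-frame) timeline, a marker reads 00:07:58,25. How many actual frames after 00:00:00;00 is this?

As if non-drop at 30 labels/s: (0 × 3600 + 7 × 60 + 58) × 30 + 25 = 14365.
Minute boundaries passed: 7; those not divisible by 10: 7 − 0 = 7; dropped labels = 2 × 7 = 14.
Actual frame index = 14365 − 14 = 14351.

14351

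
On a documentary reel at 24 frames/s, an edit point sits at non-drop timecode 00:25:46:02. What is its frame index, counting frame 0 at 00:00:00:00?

Total seconds to the label: (0 × 3600 + 25 × 60 + 46) = 1546.
Frame index = 1546 × 24 + 2 = 37106.

37106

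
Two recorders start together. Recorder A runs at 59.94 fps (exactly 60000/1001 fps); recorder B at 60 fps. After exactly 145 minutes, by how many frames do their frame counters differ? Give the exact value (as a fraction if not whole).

522000/1001 frames

145 min = 8700 s.
A emits 60000/1001 × 8700 = 522000000/1001 frames; B emits 60 × 8700 = 522000.
Difference = 522000/1001 frames (≈ 521.4785); B is ahead of A.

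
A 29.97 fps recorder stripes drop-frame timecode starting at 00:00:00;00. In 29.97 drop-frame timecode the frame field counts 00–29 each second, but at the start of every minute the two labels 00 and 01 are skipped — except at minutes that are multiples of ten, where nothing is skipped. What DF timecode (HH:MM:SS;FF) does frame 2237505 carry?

Ten DF minutes hold 17982 frames, so frame 2237505 lies in block 124 (frames 2229768–2247749) with 7737 frames into that block.
The block's first minute is 1800 frames and the rest 1798 each; 7737 frames reaches minute 4, so 124 × 18 + 4 × 2 = 2240 labels have been skipped so far.
Adding those back, label number 2237505 + 2240 = 2239745 at 30 labels/s is 74658 s + 5 f = 20 h 44 min 18 s frame 5, i.e. 20:44:18;05.

20:44:18;05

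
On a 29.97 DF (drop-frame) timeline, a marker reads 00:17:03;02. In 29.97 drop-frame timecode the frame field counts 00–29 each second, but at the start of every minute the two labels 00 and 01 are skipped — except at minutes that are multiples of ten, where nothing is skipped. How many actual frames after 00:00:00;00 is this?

As if non-drop at 30 labels/s: (0 × 3600 + 17 × 60 + 3) × 30 + 2 = 30692.
Minute boundaries passed: 17; those not divisible by 10: 17 − 1 = 16; dropped labels = 2 × 16 = 32.
Actual frame index = 30692 − 32 = 30660.

30660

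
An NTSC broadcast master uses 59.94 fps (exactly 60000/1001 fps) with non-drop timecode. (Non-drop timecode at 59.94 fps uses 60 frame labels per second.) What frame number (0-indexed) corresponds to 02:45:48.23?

596903

Total seconds to the label: (2 × 3600 + 45 × 60 + 48) = 9948.
Frame index = 9948 × 60 + 23 = 596903.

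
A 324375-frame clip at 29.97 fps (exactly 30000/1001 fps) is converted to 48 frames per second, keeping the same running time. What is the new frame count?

Target frames = source frames × (target rate / source rate) = 324375 × (48)/(30000/1001) = 324375 × 1001/625 = 519519.

519519 frames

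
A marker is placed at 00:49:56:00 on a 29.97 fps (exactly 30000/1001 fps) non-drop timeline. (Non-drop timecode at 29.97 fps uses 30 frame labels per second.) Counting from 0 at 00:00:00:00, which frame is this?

89880

Total seconds to the label: (0 × 3600 + 49 × 60 + 56) = 2996.
Frame index = 2996 × 30 + 0 = 89880.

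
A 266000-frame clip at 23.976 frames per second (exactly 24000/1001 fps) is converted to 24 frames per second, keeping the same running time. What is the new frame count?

266266 frames

Target frames = source frames × (target rate / source rate) = 266000 × (24)/(24000/1001) = 266000 × 1001/1000 = 266266.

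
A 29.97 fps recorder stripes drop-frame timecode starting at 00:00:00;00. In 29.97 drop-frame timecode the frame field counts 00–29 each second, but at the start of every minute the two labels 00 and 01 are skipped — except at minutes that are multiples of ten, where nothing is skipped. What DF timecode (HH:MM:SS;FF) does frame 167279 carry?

Ten DF minutes hold 17982 frames, so frame 167279 lies in block 9 (frames 161838–179819) with 5441 frames into that block.
The block's first minute is 1800 frames and the rest 1798 each; 5441 frames reaches minute 3, so 9 × 18 + 3 × 2 = 168 labels have been skipped so far.
Adding those back, label number 167279 + 168 = 167447 at 30 labels/s is 5581 s + 17 f = 1 h 33 min 1 s frame 17, i.e. 01:33:01;17.

01:33:01;17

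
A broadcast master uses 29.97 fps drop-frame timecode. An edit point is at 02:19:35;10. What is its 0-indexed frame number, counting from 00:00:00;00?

251008

As if non-drop at 30 labels/s: (2 × 3600 + 19 × 60 + 35) × 30 + 10 = 251260.
Minute boundaries passed: 139; those not divisible by 10: 139 − 13 = 126; dropped labels = 2 × 126 = 252.
Actual frame index = 251260 − 252 = 251008.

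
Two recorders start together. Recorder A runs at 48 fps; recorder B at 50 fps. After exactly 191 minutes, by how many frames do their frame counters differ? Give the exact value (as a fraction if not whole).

191 min = 11460 s.
A emits 48 × 11460 = 550080 frames; B emits 50 × 11460 = 573000.
Difference = 22920 frames; B is ahead of A.

22920 frames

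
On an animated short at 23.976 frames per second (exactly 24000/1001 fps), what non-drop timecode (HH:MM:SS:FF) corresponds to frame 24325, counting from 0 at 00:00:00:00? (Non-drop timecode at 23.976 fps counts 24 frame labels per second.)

24325 ÷ 24 = 1013 full seconds, remainder 13 frames.
1013 s = 0 h 16 min 53 s.
Timecode: 00:16:53:13.

00:16:53:13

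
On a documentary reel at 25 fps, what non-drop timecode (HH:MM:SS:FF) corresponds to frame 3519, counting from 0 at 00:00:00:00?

3519 ÷ 25 = 140 full seconds, remainder 19 frames.
140 s = 0 h 2 min 20 s.
Timecode: 00:02:20:19.

00:02:20:19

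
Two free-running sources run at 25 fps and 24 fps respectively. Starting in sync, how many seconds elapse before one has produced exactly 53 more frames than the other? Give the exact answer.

53 seconds

The gap grows by |24 − 25| = 1 frame per second.
Time for a 53-frame gap: 53 ÷ (1) = 53 s.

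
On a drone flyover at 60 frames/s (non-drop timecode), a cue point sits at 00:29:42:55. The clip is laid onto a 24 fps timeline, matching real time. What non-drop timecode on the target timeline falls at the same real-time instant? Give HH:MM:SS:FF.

00:29:42:22

Source frame index: (0×3600 + 29×60 + 42) × 60 + 55 = 106975.
Real time: 106975 / (60) = 21395/12 s.
Target frame: (21395/12) × (24) = 42790.
At 24 labels/s: frame 42790 → 00:29:42:22.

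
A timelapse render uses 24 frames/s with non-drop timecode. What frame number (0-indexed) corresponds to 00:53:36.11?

Total seconds to the label: (0 × 3600 + 53 × 60 + 36) = 3216.
Frame index = 3216 × 24 + 11 = 77195.

77195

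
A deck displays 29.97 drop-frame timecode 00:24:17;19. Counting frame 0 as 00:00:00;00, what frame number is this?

43685

Complete 10-minute blocks: 2, each 17982 frames → 35964.
Remaining 4 whole minutes in the current block: 1800 + 3 × 1798 = 7194 frames.
Within the current minute: 17 × 30 + 19 − 2 = 527 (labels ;00/;01 skipped at this minute). Total = 35964 + 7194 + 527 = 43685.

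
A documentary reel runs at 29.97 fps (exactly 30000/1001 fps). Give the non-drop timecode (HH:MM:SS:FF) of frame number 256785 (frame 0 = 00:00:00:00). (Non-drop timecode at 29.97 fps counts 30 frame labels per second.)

256785 ÷ 30 = 8559 full seconds, remainder 15 frames.
8559 s = 2 h 22 min 39 s.
Timecode: 02:22:39:15.

02:22:39:15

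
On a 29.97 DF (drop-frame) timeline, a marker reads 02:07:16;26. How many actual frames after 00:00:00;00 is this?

228876

As if non-drop at 30 labels/s: (2 × 3600 + 7 × 60 + 16) × 30 + 26 = 229106.
Minute boundaries passed: 127; those not divisible by 10: 127 − 12 = 115; dropped labels = 2 × 115 = 230.
Actual frame index = 229106 − 230 = 228876.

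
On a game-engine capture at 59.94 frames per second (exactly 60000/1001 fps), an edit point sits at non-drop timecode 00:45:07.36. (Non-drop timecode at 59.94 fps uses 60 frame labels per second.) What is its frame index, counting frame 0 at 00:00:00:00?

Total seconds to the label: (0 × 3600 + 45 × 60 + 7) = 2707.
Frame index = 2707 × 60 + 36 = 162456.

frame 162456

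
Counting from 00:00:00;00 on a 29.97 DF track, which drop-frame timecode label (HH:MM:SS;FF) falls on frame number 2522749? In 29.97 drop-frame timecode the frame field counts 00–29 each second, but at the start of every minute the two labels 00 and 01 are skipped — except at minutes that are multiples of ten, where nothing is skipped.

Each 10-minute DF block holds 10 × 60 × 30 − 9 × 2 = 17982 frames. 2522749 ÷ 17982 → 140 full blocks, remainder 5269.
Within the partial block the first minute is 1800 frames and each further minute 1798, so 2 further minute boundaries passed. Total skipped labels = 18 × 140 + 2 × 2 = 2524.
Non-drop label index = 2522749 + 2524 = 2525273; at 30 labels/s that is 23:22:55:23, i.e. DF 23:22:55;23.

23:22:55;23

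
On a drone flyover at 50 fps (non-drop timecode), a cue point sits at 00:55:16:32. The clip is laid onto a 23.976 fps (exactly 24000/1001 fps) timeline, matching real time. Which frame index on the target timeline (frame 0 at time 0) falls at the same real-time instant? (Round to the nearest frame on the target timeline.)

Source frame index: (0×3600 + 55×60 + 16) × 50 + 32 = 165832.
Real time: 165832 / (50) = 82916/25 s.
Target frame: (82916/25) × (24000/1001) = 79599360/1001 ≈ 79519.840 → 79520.

frame 79520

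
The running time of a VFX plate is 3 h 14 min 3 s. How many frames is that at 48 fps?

3 h 14 min 3 s = 11643 s.
Frames = 11643 × 48 = 558864.

558864 frames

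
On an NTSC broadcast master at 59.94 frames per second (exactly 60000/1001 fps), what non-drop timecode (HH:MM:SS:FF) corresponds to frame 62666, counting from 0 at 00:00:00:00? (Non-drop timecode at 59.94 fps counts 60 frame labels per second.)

00:17:24:26

62666 ÷ 60 = 1044 full seconds, remainder 26 frames.
1044 s = 0 h 17 min 24 s.
Timecode: 00:17:24:26.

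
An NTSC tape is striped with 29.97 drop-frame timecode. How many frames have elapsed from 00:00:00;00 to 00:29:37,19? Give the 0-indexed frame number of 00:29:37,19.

53275

As if non-drop at 30 labels/s: (0 × 3600 + 29 × 60 + 37) × 30 + 19 = 53329.
Minute boundaries passed: 29; those not divisible by 10: 29 − 2 = 27; dropped labels = 2 × 27 = 54.
Actual frame index = 53329 − 54 = 53275.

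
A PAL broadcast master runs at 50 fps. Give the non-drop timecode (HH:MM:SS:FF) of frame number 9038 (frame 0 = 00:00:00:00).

00:03:00:38

9038 ÷ 50 = 180 full seconds, remainder 38 frames.
180 s = 0 h 3 min 0 s.
Timecode: 00:03:00:38.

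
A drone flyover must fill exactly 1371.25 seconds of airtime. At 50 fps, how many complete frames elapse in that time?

Frames = 1371.25 × 50 = 137125/2 ≈ 68562.5000.
Complete frames: 68562.

68562 frames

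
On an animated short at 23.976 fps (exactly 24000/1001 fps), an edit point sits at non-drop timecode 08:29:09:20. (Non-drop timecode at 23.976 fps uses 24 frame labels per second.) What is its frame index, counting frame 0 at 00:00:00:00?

Total seconds to the label: (8 × 3600 + 29 × 60 + 9) = 30549.
Frame index = 30549 × 24 + 20 = 733196.

733196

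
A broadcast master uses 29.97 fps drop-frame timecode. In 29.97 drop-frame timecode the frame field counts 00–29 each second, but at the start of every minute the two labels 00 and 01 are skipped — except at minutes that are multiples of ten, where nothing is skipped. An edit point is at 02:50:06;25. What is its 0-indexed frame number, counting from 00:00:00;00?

305899

Complete 10-minute blocks: 17, each 17982 frames → 305694.
Remaining 0 whole minutes in the current block: 0 frames.
Within the current minute: 6 × 30 + 25 = 205. Total = 305694 + 0 + 205 = 305899.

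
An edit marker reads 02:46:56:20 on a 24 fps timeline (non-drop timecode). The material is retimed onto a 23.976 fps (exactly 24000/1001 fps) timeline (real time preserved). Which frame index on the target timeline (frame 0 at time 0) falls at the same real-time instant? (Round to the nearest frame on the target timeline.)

Source frame index: (2×3600 + 46×60 + 56) × 24 + 20 = 240404.
Real time: 240404 / (24) = 60101/6 s.
Target frame: (60101/6) × (24000/1001) = 240404000/1001 ≈ 240163.836 → 240164.

frame 240164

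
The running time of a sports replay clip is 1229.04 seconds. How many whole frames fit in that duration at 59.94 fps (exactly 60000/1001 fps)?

Frames = 1229.04 × 60000/1001 = 73742400/1001 ≈ 73668.7313.
Complete frames: 73668.

73668 frames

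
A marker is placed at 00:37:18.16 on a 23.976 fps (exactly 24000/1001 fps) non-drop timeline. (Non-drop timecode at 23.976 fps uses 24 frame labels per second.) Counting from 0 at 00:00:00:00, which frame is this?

frame 53728

Total seconds to the label: (0 × 3600 + 37 × 60 + 18) = 2238.
Frame index = 2238 × 24 + 16 = 53728.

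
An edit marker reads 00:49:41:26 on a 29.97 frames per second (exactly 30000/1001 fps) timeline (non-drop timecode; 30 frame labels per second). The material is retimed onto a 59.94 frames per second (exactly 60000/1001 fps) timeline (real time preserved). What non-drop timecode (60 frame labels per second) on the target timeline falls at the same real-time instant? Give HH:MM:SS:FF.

00:49:41:52

Source frame index: (0×3600 + 49×60 + 41) × 30 + 26 = 89456.
Real time: 89456 / (30000/1001) = 5596591/1875 s.
Target frame: (5596591/1875) × (60000/1001) = 178912.
At 60 labels/s: frame 178912 → 00:49:41:52.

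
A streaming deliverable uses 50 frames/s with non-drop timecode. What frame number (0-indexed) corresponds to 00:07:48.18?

Total seconds to the label: (0 × 3600 + 7 × 60 + 48) = 468.
Frame index = 468 × 50 + 18 = 23418.

frame 23418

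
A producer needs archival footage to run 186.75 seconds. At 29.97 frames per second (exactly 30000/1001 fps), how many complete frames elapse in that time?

Frames = 186.75 × 30000/1001 = 5602500/1001 ≈ 5596.9031.
Complete frames: 5596.

5596 frames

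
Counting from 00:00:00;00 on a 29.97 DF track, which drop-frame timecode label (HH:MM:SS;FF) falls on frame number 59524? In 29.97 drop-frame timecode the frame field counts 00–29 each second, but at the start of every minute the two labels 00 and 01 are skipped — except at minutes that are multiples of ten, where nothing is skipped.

Each 10-minute DF block holds 10 × 60 × 30 − 9 × 2 = 17982 frames. 59524 ÷ 17982 → 3 full blocks, remainder 5578.
Within the partial block the first minute is 1800 frames and each further minute 1798, so 3 further minute boundaries passed. Total skipped labels = 18 × 3 + 2 × 3 = 60.
Non-drop label index = 59524 + 60 = 59584; at 30 labels/s that is 00:33:06:04, i.e. DF 00:33:06;04.

00:33:06;04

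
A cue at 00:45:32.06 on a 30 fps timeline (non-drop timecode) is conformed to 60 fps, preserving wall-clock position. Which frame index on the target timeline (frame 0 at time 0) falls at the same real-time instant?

Source frame index: (0×3600 + 45×60 + 32) × 30 + 6 = 81966.
Real time: 81966 / (30) = 13661/5 s.
Target frame: (13661/5) × (60) = 163932.

frame 163932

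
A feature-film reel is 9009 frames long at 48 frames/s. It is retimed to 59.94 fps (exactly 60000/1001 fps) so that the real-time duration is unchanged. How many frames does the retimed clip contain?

11250 frames

Target frames = source frames × (target rate / source rate) = 9009 × (60000/1001)/(48) = 9009 × 1250/1001 = 11250.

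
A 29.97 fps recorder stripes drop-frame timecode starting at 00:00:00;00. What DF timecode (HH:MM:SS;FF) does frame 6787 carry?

00:03:46;13

Each 10-minute DF block holds 10 × 60 × 30 − 9 × 2 = 17982 frames. 6787 ÷ 17982 → 0 full blocks, remainder 6787.
Within the partial block the first minute is 1800 frames and each further minute 1798, so 3 further minute boundaries passed. Total skipped labels = 18 × 0 + 2 × 3 = 6.
Non-drop label index = 6787 + 6 = 6793; at 30 labels/s that is 00:03:46:13, i.e. DF 00:03:46;13.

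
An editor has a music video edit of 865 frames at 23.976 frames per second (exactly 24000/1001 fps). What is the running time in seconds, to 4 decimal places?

36.0777 seconds

Running time = 865 × 1001/24000 = 173173/4800 s ≈ 36.0777 s.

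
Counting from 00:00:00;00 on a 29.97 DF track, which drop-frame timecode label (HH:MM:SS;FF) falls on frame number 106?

00:00:03;16

Each 10-minute DF block holds 10 × 60 × 30 − 9 × 2 = 17982 frames. 106 ÷ 17982 → 0 full blocks, remainder 106.
Within the partial block the first minute is 1800 frames and each further minute 1798, so 0 further minute boundaries passed. Total skipped labels = 18 × 0 + 2 × 0 = 0.
Non-drop label index = 106 + 0 = 106; at 30 labels/s that is 00:00:03:16, i.e. DF 00:00:03;16.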